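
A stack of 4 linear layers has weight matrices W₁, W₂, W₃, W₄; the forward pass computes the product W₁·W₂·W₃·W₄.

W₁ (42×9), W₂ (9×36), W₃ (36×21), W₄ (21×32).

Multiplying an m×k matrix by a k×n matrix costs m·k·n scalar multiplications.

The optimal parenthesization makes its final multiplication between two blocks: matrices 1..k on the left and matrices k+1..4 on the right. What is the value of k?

Adjacent pairs: W₁W₂ = 42·9·36 = 13608; W₂W₃ = 9·36·21 = 6804; W₃W₄ = 36·21·32 = 24192.
Length 3: W₁..W₃: k=1: 0+6804+42·9·21=14742; k=2: 13608+0+42·36·21=45360 → min 14742 | W₂..W₄: k=2: 0+24192+9·36·32=34560; k=3: 6804+0+9·21·32=12852 → min 12852.
Top-level splits: k=1: (W₁..W₁)·(W₂..W₄) → 0+12852+42·9·32 = 24948; k=2: (W₁..W₂)·(W₃..W₄) → 13608+24192+42·36·32 = 86184; k=3: (W₁..W₃)·(W₄..W₄) → 14742+0+42·21·32 = 42966.
Best split is after W₁, i.e. k = 1.

1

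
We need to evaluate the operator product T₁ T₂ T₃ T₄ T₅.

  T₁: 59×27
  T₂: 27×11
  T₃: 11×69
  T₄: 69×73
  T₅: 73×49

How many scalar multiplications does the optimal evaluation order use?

Adjacent pairs: T₁T₂ = 59·27·11 = 17523; T₂T₃ = 27·11·69 = 20493; T₃T₄ = 11·69·73 = 55407; T₄T₅ = 69·73·49 = 246813.
Length 3: T₁..T₃: k=1: 0+20493+59·27·69=130410; k=2: 17523+0+59·11·69=62304 → min 62304 | T₂..T₄: k=2: 0+55407+27·11·73=77088; k=3: 20493+0+27·69·73=156492 → min 77088 | T₃..T₅: k=3: 0+246813+11·69·49=284004; k=4: 55407+0+11·73·49=94754 → min 94754.
Length 4: T₁..T₄: k=1: 0+77088+59·27·73=193377; k=2: 17523+55407+59·11·73=120307; k=3: 62304+0+59·69·73=359487 → min 120307 | T₂..T₅: k=2: 0+94754+27·11·49=109307; k=3: 20493+246813+27·69·49=358593; k=4: 77088+0+27·73·49=173667 → min 109307.
Length 5: T₁..T₅: k=1: 0+109307+59·27·49=187364; k=2: 17523+94754+59·11·49=144078; k=3: 62304+246813+59·69·49=508596; k=4: 120307+0+59·73·49=331350 → min 144078.
Optimal order: ((T₁ T₂) ((T₃ T₄) T₅)) with cost 144078.

144078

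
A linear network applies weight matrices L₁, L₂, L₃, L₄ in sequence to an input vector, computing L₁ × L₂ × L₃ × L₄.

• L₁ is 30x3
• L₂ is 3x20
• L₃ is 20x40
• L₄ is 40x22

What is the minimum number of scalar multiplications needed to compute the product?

7020

Adjacent pairs: L₁L₂ = 30·3·20 = 1800; L₂L₃ = 3·20·40 = 2400; L₃L₄ = 20·40·22 = 17600.
Length 3: L₁..L₃: k=1: 0+2400+30·3·40=6000; k=2: 1800+0+30·20·40=25800 → min 6000 | L₂..L₄: k=2: 0+17600+3·20·22=18920; k=3: 2400+0+3·40·22=5040 → min 5040.
Length 4: L₁..L₄: k=1: 0+5040+30·3·22=7020; k=2: 1800+17600+30·20·22=32600; k=3: 6000+0+30·40·22=32400 → min 7020.
Optimal order: (L₁ × ((L₂ × L₃) × L₄)) with cost 7020.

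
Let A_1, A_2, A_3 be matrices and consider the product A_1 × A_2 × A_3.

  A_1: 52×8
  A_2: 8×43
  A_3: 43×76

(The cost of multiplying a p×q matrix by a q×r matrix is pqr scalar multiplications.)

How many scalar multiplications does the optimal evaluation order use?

57760

Order (A_1 × (A_2 × A_3)): (A_2 × A_3): 8×43 by 43×76 → 8×76, cost 8·43·76 = 26144; (A_1 × (A_2 × A_3)): 52×8 by 8×76 → 52×76, cost 52·8·76 = 31616; cumulative 57760. Total 57760.
Order ((A_1 × A_2) × A_3): (A_1 × A_2): 52×8 by 8×43 → 52×43, cost 52·8·43 = 17888; ((A_1 × A_2) × A_3): 52×43 by 43×76 → 52×76, cost 52·43·76 = 169936; cumulative 187824. Total 187824.
Minimum: 57760.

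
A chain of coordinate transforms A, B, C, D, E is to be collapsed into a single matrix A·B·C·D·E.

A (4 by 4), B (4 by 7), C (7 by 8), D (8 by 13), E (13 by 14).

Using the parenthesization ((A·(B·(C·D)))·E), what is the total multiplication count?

(C·D): 7×8 by 8×13 → 7×13, cost 7·8·13 = 728
(B·(C·D)): 4×7 by 7×13 → 4×13, cost 4·7·13 = 364; cumulative 1092
(A·(B·(C·D))): 4×4 by 4×13 → 4×13, cost 4·4·13 = 208; cumulative 1300
((A·(B·(C·D)))·E): 4×13 by 13×14 → 4×14, cost 4·13·14 = 728; cumulative 2028
Total: 2028 scalar multiplications.

2028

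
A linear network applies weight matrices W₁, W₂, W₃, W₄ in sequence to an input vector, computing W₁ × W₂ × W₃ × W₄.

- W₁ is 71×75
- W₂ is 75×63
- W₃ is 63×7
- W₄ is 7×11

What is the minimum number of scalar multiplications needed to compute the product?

Adjacent pairs: W₁W₂ = 71·75·63 = 335475; W₂W₃ = 75·63·7 = 33075; W₃W₄ = 63·7·11 = 4851.
Length 3: W₁..W₃: k=1: 0+33075+71·75·7=70350; k=2: 335475+0+71·63·7=366786 → min 70350 | W₂..W₄: k=2: 0+4851+75·63·11=56826; k=3: 33075+0+75·7·11=38850 → min 38850.
Length 4: W₁..W₄: k=1: 0+38850+71·75·11=97425; k=2: 335475+4851+71·63·11=389529; k=3: 70350+0+71·7·11=75817 → min 75817.
Optimal order: ((W₁ × (W₂ × W₃)) × W₄) with cost 75817.

75817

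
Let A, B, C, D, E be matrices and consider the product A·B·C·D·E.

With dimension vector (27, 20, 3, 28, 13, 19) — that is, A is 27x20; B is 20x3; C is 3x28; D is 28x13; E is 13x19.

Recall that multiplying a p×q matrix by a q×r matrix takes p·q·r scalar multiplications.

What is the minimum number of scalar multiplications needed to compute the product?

4992

Adjacent pairs: AB = 27·20·3 = 1620; BC = 20·3·28 = 1680; CD = 3·28·13 = 1092; DE = 28·13·19 = 6916.
Length 3: A..C: k=1: 0+1680+27·20·28=16800; k=2: 1620+0+27·3·28=3888 → min 3888 | B..D: k=2: 0+1092+20·3·13=1872; k=3: 1680+0+20·28·13=8960 → min 1872 | C..E: k=3: 0+6916+3·28·19=8512; k=4: 1092+0+3·13·19=1833 → min 1833.
Length 4: A..D: k=1: 0+1872+27·20·13=8892; k=2: 1620+1092+27·3·13=3765; k=3: 3888+0+27·28·13=13716 → min 3765 | B..E: k=2: 0+1833+20·3·19=2973; k=3: 1680+6916+20·28·19=19236; k=4: 1872+0+20·13·19=6812 → min 2973.
Length 5: A..E: k=1: 0+2973+27·20·19=13233; k=2: 1620+1833+27·3·19=4992; k=3: 3888+6916+27·28·19=25168; k=4: 3765+0+27·13·19=10434 → min 4992.
Optimal order: ((A·B)·((C·D)·E)) with cost 4992.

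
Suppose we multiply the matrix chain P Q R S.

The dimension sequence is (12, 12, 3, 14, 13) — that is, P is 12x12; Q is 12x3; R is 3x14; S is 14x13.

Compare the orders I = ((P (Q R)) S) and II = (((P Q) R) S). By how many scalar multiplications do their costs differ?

Order I = ((P (Q R)) S): (Q R): 12×3 by 3×14 → 12×14, cost 12·3·14 = 504; (P (Q R)): 12×12 by 12×14 → 12×14, cost 12·12·14 = 2016; cumulative 2520; ((P (Q R)) S): 12×14 by 14×13 → 12×13, cost 12·14·13 = 2184; cumulative 4704. Total 4704.
Order II = (((P Q) R) S): (P Q): 12×12 by 12×3 → 12×3, cost 12·12·3 = 432; ((P Q) R): 12×3 by 3×14 → 12×14, cost 12·3·14 = 504; cumulative 936; (((P Q) R) S): 12×14 by 14×13 → 12×13, cost 12·14·13 = 2184; cumulative 3120. Total 3120.
Difference: |4704 − 3120| = 1584.

1584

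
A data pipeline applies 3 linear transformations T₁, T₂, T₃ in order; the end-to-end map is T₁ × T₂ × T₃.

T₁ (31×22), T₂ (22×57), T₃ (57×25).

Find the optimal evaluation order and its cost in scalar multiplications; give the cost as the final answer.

48400

(T₁ × (T₂ × T₃)): cost 48400.
((T₁ × T₂) × T₃): cost 83049.
Optimal: (T₁ × (T₂ × T₃)) with cost 48400.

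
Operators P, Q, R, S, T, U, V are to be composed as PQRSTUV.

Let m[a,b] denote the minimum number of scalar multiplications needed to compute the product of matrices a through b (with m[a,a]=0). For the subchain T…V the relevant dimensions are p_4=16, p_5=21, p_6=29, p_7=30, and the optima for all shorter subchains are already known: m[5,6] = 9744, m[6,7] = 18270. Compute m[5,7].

m[5,7] = min over k∈[5,6] of m[5,k]+m[k+1,7]+p_{4}·p_k·p_{7}.
k=5: 0 + 18270 + 16·21·30 = 28350; k=6: 9744 + 0 + 16·29·30 = 23664.
Minimum: 23664 at k=6.

23664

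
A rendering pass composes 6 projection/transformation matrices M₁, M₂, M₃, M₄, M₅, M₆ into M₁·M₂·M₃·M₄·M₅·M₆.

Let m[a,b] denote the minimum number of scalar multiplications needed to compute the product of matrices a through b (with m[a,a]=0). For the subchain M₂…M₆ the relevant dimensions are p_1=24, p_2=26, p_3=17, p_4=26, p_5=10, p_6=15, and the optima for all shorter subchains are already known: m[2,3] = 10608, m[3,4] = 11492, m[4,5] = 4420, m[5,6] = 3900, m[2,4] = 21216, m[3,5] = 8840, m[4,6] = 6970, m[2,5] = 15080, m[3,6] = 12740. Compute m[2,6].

18680

m[2,6] = min over k∈[2,5] of m[2,k]+m[k+1,6]+p_{1}·p_k·p_{6}.
k=2: 0 + 12740 + 24·26·15 = 22100; k=3: 10608 + 6970 + 24·17·15 = 23698; k=4: 21216 + 3900 + 24·26·15 = 34476; k=5: 15080 + 0 + 24·10·15 = 18680.
Minimum: 18680 at k=5.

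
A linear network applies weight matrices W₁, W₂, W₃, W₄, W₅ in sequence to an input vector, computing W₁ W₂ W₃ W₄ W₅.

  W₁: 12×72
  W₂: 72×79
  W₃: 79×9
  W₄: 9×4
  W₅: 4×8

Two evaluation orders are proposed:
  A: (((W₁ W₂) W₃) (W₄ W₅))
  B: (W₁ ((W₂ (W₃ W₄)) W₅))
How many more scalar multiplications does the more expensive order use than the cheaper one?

Order A = (((W₁ W₂) W₃) (W₄ W₅)): (W₁ W₂): 12×72 by 72×79 → 12×79, cost 12·72·79 = 68256; ((W₁ W₂) W₃): 12×79 by 79×9 → 12×9, cost 12·79·9 = 8532; cumulative 76788; (W₄ W₅): 9×4 by 4×8 → 9×8, cost 9·4·8 = 288; (((W₁ W₂) W₃) (W₄ W₅)): 12×9 by 9×8 → 12×8, cost 12·9·8 = 864; cumulative 77940. Total 77940.
Order B = (W₁ ((W₂ (W₃ W₄)) W₅)): (W₃ W₄): 79×9 by 9×4 → 79×4, cost 79·9·4 = 2844; (W₂ (W₃ W₄)): 72×79 by 79×4 → 72×4, cost 72·79·4 = 22752; cumulative 25596; ((W₂ (W₃ W₄)) W₅): 72×4 by 4×8 → 72×8, cost 72·4·8 = 2304; cumulative 27900; (W₁ ((W₂ (W₃ W₄)) W₅)): 12×72 by 72×8 → 12×8, cost 12·72·8 = 6912; cumulative 34812. Total 34812.
Difference: |77940 − 34812| = 43128.

43128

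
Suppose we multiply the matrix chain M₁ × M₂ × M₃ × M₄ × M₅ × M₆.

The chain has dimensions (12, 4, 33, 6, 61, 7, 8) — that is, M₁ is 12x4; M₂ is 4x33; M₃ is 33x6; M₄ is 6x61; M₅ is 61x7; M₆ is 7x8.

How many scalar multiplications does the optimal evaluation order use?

Adjacent pairs: M₁M₂ = 12·4·33 = 1584; M₂M₃ = 4·33·6 = 792; M₃M₄ = 33·6·61 = 12078; M₄M₅ = 6·61·7 = 2562; M₅M₆ = 61·7·8 = 3416.
Length 3: M₁..M₃: k=1: 0+792+12·4·6=1080; k=2: 1584+0+12·33·6=3960 → min 1080 | M₂..M₄: k=2: 0+12078+4·33·61=20130; k=3: 792+0+4·6·61=2256 → min 2256 | M₃..M₅: k=3: 0+2562+33·6·7=3948; k=4: 12078+0+33·61·7=26169 → min 3948 | M₄..M₆: k=4: 0+3416+6·61·8=6344; k=5: 2562+0+6·7·8=2898 → min 2898.
Length 4: M₁..M₄: k=1: 0+2256+12·4·61=5184; k=2: 1584+12078+12·33·61=37818; k=3: 1080+0+12·6·61=5472 → min 5184 | M₂..M₅: k=2: 0+3948+4·33·7=4872; k=3: 792+2562+4·6·7=3522; k=4: 2256+0+4·61·7=3964 → min 3522 | M₃..M₆: k=3: 0+2898+33·6·8=4482; k=4: 12078+3416+33·61·8=31598; k=5: 3948+0+33·7·8=5796 → min 4482.
Length 5: M₁..M₅: k=1: 0+3522+12·4·7=3858; k=2: 1584+3948+12·33·7=8304; k=3: 1080+2562+12·6·7=4146; k=4: 5184+0+12·61·7=10308 → min 3858 | M₂..M₆: k=2: 0+4482+4·33·8=5538; k=3: 792+2898+4·6·8=3882; k=4: 2256+3416+4·61·8=7624; k=5: 3522+0+4·7·8=3746 → min 3746.
Length 6: M₁..M₆: k=1: 0+3746+12·4·8=4130; k=2: 1584+4482+12·33·8=9234; k=3: 1080+2898+12·6·8=4554; k=4: 5184+3416+12·61·8=14456; k=5: 3858+0+12·7·8=4530 → min 4130.
Optimal order: (M₁ × (((M₂ × M₃) × (M₄ × M₅)) × M₆)) with cost 4130.

4130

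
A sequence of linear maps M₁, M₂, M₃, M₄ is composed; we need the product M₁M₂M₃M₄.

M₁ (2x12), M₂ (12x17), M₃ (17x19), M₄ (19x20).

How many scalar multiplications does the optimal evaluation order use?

Adjacent pairs: M₁M₂ = 2·12·17 = 408; M₂M₃ = 12·17·19 = 3876; M₃M₄ = 17·19·20 = 6460.
Length 3: M₁..M₃: k=1: 0+3876+2·12·19=4332; k=2: 408+0+2·17·19=1054 → min 1054 | M₂..M₄: k=2: 0+6460+12·17·20=10540; k=3: 3876+0+12·19·20=8436 → min 8436.
Length 4: M₁..M₄: k=1: 0+8436+2·12·20=8916; k=2: 408+6460+2·17·20=7548; k=3: 1054+0+2·19·20=1814 → min 1814.
Optimal order: (((M₁M₂)M₃)M₄) with cost 1814.

1814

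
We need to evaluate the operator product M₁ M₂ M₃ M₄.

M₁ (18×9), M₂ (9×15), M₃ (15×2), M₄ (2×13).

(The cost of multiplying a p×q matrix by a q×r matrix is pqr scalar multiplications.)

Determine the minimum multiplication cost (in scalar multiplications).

Adjacent pairs: M₁M₂ = 18·9·15 = 2430; M₂M₃ = 9·15·2 = 270; M₃M₄ = 15·2·13 = 390.
Length 3: M₁..M₃: k=1: 0+270+18·9·2=594; k=2: 2430+0+18·15·2=2970 → min 594 | M₂..M₄: k=2: 0+390+9·15·13=2145; k=3: 270+0+9·2·13=504 → min 504.
Length 4: M₁..M₄: k=1: 0+504+18·9·13=2610; k=2: 2430+390+18·15·13=6330; k=3: 594+0+18·2·13=1062 → min 1062.
Optimal order: ((M₁ (M₂ M₃)) M₄) with cost 1062.

1062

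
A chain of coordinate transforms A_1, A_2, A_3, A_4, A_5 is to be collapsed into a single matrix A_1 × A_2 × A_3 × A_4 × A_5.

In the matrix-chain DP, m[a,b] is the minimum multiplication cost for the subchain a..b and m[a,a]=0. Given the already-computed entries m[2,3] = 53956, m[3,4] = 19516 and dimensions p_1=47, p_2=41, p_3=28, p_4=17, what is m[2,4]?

52275

m[2,4] = min over k∈[2,3] of m[2,k]+m[k+1,4]+p_{1}·p_k·p_{4}.
k=2: 0 + 19516 + 47·41·17 = 52275; k=3: 53956 + 0 + 47·28·17 = 76328.
Minimum: 52275 at k=2.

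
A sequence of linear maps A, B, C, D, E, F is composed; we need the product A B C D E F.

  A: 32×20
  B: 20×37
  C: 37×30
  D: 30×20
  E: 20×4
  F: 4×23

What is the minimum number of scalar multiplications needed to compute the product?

15304

Adjacent pairs: AB = 32·20·37 = 23680; BC = 20·37·30 = 22200; CD = 37·30·20 = 22200; DE = 30·20·4 = 2400; EF = 20·4·23 = 1840.
Length 3: A..C: k=1: 0+22200+32·20·30=41400; k=2: 23680+0+32·37·30=59200 → min 41400 | B..D: k=2: 0+22200+20·37·20=37000; k=3: 22200+0+20·30·20=34200 → min 34200 | C..E: k=3: 0+2400+37·30·4=6840; k=4: 22200+0+37·20·4=25160 → min 6840 | D..F: k=4: 0+1840+30·20·23=15640; k=5: 2400+0+30·4·23=5160 → min 5160.
Length 4: A..D: k=1: 0+34200+32·20·20=47000; k=2: 23680+22200+32·37·20=69560; k=3: 41400+0+32·30·20=60600 → min 47000 | B..E: k=2: 0+6840+20·37·4=9800; k=3: 22200+2400+20·30·4=27000; k=4: 34200+0+20·20·4=35800 → min 9800 | C..F: k=3: 0+5160+37·30·23=30690; k=4: 22200+1840+37·20·23=41060; k=5: 6840+0+37·4·23=10244 → min 10244.
Length 5: A..E: k=1: 0+9800+32·20·4=12360; k=2: 23680+6840+32·37·4=35256; k=3: 41400+2400+32·30·4=47640; k=4: 47000+0+32·20·4=49560 → min 12360 | B..F: k=2: 0+10244+20·37·23=27264; k=3: 22200+5160+20·30·23=41160; k=4: 34200+1840+20·20·23=45240; k=5: 9800+0+20·4·23=11640 → min 11640.
Length 6: A..F: k=1: 0+11640+32·20·23=26360; k=2: 23680+10244+32·37·23=61156; k=3: 41400+5160+32·30·23=68640; k=4: 47000+1840+32·20·23=63560; k=5: 12360+0+32·4·23=15304 → min 15304.
Optimal order: ((A (B (C (D E)))) F) with cost 15304.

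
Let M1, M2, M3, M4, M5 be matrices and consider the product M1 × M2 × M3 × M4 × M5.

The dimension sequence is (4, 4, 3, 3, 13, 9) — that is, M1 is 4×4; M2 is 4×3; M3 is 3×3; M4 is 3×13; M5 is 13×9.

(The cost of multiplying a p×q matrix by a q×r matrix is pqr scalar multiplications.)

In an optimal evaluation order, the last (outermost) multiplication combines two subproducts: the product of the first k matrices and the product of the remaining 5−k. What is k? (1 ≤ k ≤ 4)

Adjacent pairs: M1M2 = 4·4·3 = 48; M2M3 = 4·3·3 = 36; M3M4 = 3·3·13 = 117; M4M5 = 3·13·9 = 351.
Length 3: M1..M3: k=1: 0+36+4·4·3=84; k=2: 48+0+4·3·3=84 → min 84 | M2..M4: k=2: 0+117+4·3·13=273; k=3: 36+0+4·3·13=192 → min 192 | M3..M5: k=3: 0+351+3·3·9=432; k=4: 117+0+3·13·9=468 → min 432.
Length 4: M1..M4: k=1: 0+192+4·4·13=400; k=2: 48+117+4·3·13=321; k=3: 84+0+4·3·13=240 → min 240 | M2..M5: k=2: 0+432+4·3·9=540; k=3: 36+351+4·3·9=495; k=4: 192+0+4·13·9=660 → min 495.
Top-level splits: k=1: (M1..M1)·(M2..M5) → 0+495+4·4·9 = 639; k=2: (M1..M2)·(M3..M5) → 48+432+4·3·9 = 588; k=3: (M1..M3)·(M4..M5) → 84+351+4·3·9 = 543; k=4: (M1..M4)·(M5..M5) → 240+0+4·13·9 = 708.
Best split is after M3, i.e. k = 3.

3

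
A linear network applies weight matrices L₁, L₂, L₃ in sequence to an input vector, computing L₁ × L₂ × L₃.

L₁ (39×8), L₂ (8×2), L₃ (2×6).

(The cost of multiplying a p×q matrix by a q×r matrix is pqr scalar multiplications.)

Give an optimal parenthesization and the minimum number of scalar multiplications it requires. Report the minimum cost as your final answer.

1092

(L₁ × (L₂ × L₃)): cost 1968.
((L₁ × L₂) × L₃): cost 1092.
Optimal: ((L₁ × L₂) × L₃) with cost 1092.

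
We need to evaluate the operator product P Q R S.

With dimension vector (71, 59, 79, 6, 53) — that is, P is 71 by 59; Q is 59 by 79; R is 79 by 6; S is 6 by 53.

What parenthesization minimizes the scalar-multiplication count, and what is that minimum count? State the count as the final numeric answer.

Adjacent pairs: PQ = 71·59·79 = 330931; QR = 59·79·6 = 27966; RS = 79·6·53 = 25122.
Length 3: P..R: k=1: 0+27966+71·59·6=53100; k=2: 330931+0+71·79·6=364585 → min 53100 | Q..S: k=2: 0+25122+59·79·53=272155; k=3: 27966+0+59·6·53=46728 → min 46728.
Length 4: P..S: k=1: 0+46728+71·59·53=268745; k=2: 330931+25122+71·79·53=653330; k=3: 53100+0+71·6·53=75678 → min 75678.
Optimal parenthesization: ((P (Q R)) S) with cost 75678.

75678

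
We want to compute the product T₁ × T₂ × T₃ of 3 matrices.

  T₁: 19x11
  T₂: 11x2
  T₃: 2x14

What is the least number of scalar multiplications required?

950

Order (T₁ × (T₂ × T₃)): (T₂ × T₃): 11×2 by 2×14 → 11×14, cost 11·2·14 = 308; (T₁ × (T₂ × T₃)): 19×11 by 11×14 → 19×14, cost 19·11·14 = 2926; cumulative 3234. Total 3234.
Order ((T₁ × T₂) × T₃): (T₁ × T₂): 19×11 by 11×2 → 19×2, cost 19·11·2 = 418; ((T₁ × T₂) × T₃): 19×2 by 2×14 → 19×14, cost 19·2·14 = 532; cumulative 950. Total 950.
Minimum: 950.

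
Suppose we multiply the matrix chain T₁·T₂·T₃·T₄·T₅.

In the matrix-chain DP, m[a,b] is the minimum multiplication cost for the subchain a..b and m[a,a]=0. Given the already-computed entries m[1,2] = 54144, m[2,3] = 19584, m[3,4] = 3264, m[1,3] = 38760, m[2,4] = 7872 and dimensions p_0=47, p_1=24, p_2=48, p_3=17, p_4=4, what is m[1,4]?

m[1,4] = min over k∈[1,3] of m[1,k]+m[k+1,4]+p_{0}·p_k·p_{4}.
k=1: 0 + 7872 + 47·24·4 = 12384; k=2: 54144 + 3264 + 47·48·4 = 66432; k=3: 38760 + 0 + 47·17·4 = 41956.
Minimum: 12384 at k=1.

12384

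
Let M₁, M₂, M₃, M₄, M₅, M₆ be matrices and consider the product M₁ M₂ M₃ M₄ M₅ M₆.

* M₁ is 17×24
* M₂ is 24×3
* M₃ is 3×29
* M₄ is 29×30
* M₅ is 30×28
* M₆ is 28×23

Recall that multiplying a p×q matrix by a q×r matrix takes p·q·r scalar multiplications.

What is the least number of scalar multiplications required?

9459

Adjacent pairs: M₁M₂ = 17·24·3 = 1224; M₂M₃ = 24·3·29 = 2088; M₃M₄ = 3·29·30 = 2610; M₄M₅ = 29·30·28 = 24360; M₅M₆ = 30·28·23 = 19320.
Length 3: M₁..M₃: k=1: 0+2088+17·24·29=13920; k=2: 1224+0+17·3·29=2703 → min 2703 | M₂..M₄: k=2: 0+2610+24·3·30=4770; k=3: 2088+0+24·29·30=22968 → min 4770 | M₃..M₅: k=3: 0+24360+3·29·28=26796; k=4: 2610+0+3·30·28=5130 → min 5130 | M₄..M₆: k=4: 0+19320+29·30·23=39330; k=5: 24360+0+29·28·23=43036 → min 39330.
Length 4: M₁..M₄: k=1: 0+4770+17·24·30=17010; k=2: 1224+2610+17·3·30=5364; k=3: 2703+0+17·29·30=17493 → min 5364 | M₂..M₅: k=2: 0+5130+24·3·28=7146; k=3: 2088+24360+24·29·28=45936; k=4: 4770+0+24·30·28=24930 → min 7146 | M₃..M₆: k=3: 0+39330+3·29·23=41331; k=4: 2610+19320+3·30·23=24000; k=5: 5130+0+3·28·23=7062 → min 7062.
Length 5: M₁..M₅: k=1: 0+7146+17·24·28=18570; k=2: 1224+5130+17·3·28=7782; k=3: 2703+24360+17·29·28=40867; k=4: 5364+0+17·30·28=19644 → min 7782 | M₂..M₆: k=2: 0+7062+24·3·23=8718; k=3: 2088+39330+24·29·23=57426; k=4: 4770+19320+24·30·23=40650; k=5: 7146+0+24·28·23=22602 → min 8718.
Length 6: M₁..M₆: k=1: 0+8718+17·24·23=18102; k=2: 1224+7062+17·3·23=9459; k=3: 2703+39330+17·29·23=53372; k=4: 5364+19320+17·30·23=36414; k=5: 7782+0+17·28·23=18730 → min 9459.
Optimal order: ((M₁ M₂) (((M₃ M₄) M₅) M₆)) with cost 9459.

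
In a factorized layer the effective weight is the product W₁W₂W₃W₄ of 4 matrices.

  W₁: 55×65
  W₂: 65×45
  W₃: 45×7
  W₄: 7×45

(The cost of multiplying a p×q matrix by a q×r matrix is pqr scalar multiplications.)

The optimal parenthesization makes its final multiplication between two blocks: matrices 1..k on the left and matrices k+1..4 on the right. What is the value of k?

Adjacent pairs: W₁W₂ = 55·65·45 = 160875; W₂W₃ = 65·45·7 = 20475; W₃W₄ = 45·7·45 = 14175.
Length 3: W₁..W₃: k=1: 0+20475+55·65·7=45500; k=2: 160875+0+55·45·7=178200 → min 45500 | W₂..W₄: k=2: 0+14175+65·45·45=145800; k=3: 20475+0+65·7·45=40950 → min 40950.
Top-level splits: k=1: (W₁..W₁)·(W₂..W₄) → 0+40950+55·65·45 = 201825; k=2: (W₁..W₂)·(W₃..W₄) → 160875+14175+55·45·45 = 286425; k=3: (W₁..W₃)·(W₄..W₄) → 45500+0+55·7·45 = 62825.
Best split is after W₃, i.e. k = 3.

3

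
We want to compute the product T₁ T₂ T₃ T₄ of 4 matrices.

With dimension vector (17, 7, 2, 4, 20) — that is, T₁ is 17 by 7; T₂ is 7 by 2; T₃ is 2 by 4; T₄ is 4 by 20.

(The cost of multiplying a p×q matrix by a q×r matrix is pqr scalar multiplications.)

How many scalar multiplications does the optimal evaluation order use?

Adjacent pairs: T₁T₂ = 17·7·2 = 238; T₂T₃ = 7·2·4 = 56; T₃T₄ = 2·4·20 = 160.
Length 3: T₁..T₃: k=1: 0+56+17·7·4=532; k=2: 238+0+17·2·4=374 → min 374 | T₂..T₄: k=2: 0+160+7·2·20=440; k=3: 56+0+7·4·20=616 → min 440.
Length 4: T₁..T₄: k=1: 0+440+17·7·20=2820; k=2: 238+160+17·2·20=1078; k=3: 374+0+17·4·20=1734 → min 1078.
Optimal order: ((T₁ T₂) (T₃ T₄)) with cost 1078.

1078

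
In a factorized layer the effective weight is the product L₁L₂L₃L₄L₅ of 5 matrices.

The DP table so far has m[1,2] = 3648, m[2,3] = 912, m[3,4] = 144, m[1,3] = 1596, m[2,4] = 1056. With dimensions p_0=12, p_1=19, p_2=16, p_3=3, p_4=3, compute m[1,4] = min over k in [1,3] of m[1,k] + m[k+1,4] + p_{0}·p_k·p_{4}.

m[1,4] = min over k∈[1,3] of m[1,k]+m[k+1,4]+p_{0}·p_k·p_{4}.
k=1: 0 + 1056 + 12·19·3 = 1740; k=2: 3648 + 144 + 12·16·3 = 4368; k=3: 1596 + 0 + 12·3·3 = 1704.
Minimum: 1704 at k=3.

1704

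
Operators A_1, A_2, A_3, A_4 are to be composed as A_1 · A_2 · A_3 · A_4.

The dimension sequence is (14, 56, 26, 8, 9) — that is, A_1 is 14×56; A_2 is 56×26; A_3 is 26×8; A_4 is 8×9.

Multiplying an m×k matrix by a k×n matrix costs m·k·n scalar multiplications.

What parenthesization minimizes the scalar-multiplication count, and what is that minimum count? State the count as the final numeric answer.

Adjacent pairs: A_1A_2 = 14·56·26 = 20384; A_2A_3 = 56·26·8 = 11648; A_3A_4 = 26·8·9 = 1872.
Length 3: A_1..A_3: k=1: 0+11648+14·56·8=17920; k=2: 20384+0+14·26·8=23296 → min 17920 | A_2..A_4: k=2: 0+1872+56·26·9=14976; k=3: 11648+0+56·8·9=15680 → min 14976.
Length 4: A_1..A_4: k=1: 0+14976+14·56·9=22032; k=2: 20384+1872+14·26·9=25532; k=3: 17920+0+14·8·9=18928 → min 18928.
Optimal parenthesization: ((A_1 · (A_2 · A_3)) · A_4) with cost 18928.

18928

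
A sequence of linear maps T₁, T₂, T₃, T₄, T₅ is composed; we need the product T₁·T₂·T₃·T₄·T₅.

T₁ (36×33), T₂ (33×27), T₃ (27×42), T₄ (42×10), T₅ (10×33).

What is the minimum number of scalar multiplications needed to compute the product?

44010

Adjacent pairs: T₁T₂ = 36·33·27 = 32076; T₂T₃ = 33·27·42 = 37422; T₃T₄ = 27·42·10 = 11340; T₄T₅ = 42·10·33 = 13860.
Length 3: T₁..T₃: k=1: 0+37422+36·33·42=87318; k=2: 32076+0+36·27·42=72900 → min 72900 | T₂..T₄: k=2: 0+11340+33·27·10=20250; k=3: 37422+0+33·42·10=51282 → min 20250 | T₃..T₅: k=3: 0+13860+27·42·33=51282; k=4: 11340+0+27·10·33=20250 → min 20250.
Length 4: T₁..T₄: k=1: 0+20250+36·33·10=32130; k=2: 32076+11340+36·27·10=53136; k=3: 72900+0+36·42·10=88020 → min 32130 | T₂..T₅: k=2: 0+20250+33·27·33=49653; k=3: 37422+13860+33·42·33=97020; k=4: 20250+0+33·10·33=31140 → min 31140.
Length 5: T₁..T₅: k=1: 0+31140+36·33·33=70344; k=2: 32076+20250+36·27·33=84402; k=3: 72900+13860+36·42·33=136656; k=4: 32130+0+36·10·33=44010 → min 44010.
Optimal order: ((T₁·(T₂·(T₃·T₄)))·T₅) with cost 44010.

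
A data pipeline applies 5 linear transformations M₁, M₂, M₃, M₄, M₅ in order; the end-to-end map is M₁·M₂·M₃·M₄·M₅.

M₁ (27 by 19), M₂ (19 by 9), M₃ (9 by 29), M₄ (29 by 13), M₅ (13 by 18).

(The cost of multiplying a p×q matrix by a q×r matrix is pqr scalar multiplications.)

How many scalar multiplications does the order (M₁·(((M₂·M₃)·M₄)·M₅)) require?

25802

(M₂·M₃): 19×9 by 9×29 → 19×29, cost 19·9·29 = 4959
((M₂·M₃)·M₄): 19×29 by 29×13 → 19×13, cost 19·29·13 = 7163; cumulative 12122
(((M₂·M₃)·M₄)·M₅): 19×13 by 13×18 → 19×18, cost 19·13·18 = 4446; cumulative 16568
(M₁·(((M₂·M₃)·M₄)·M₅)): 27×19 by 19×18 → 27×18, cost 27·19·18 = 9234; cumulative 25802
Total: 25802 scalar multiplications.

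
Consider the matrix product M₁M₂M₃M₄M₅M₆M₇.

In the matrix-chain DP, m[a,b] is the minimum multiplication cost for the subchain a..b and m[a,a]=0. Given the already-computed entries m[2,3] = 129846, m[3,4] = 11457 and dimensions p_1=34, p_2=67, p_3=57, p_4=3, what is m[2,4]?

m[2,4] = min over k∈[2,3] of m[2,k]+m[k+1,4]+p_{1}·p_k·p_{4}.
k=2: 0 + 11457 + 34·67·3 = 18291; k=3: 129846 + 0 + 34·57·3 = 135660.
Minimum: 18291 at k=2.

18291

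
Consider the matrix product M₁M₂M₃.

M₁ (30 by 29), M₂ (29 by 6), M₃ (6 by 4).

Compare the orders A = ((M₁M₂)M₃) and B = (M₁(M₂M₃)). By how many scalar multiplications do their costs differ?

Order A = ((M₁M₂)M₃): (M₁M₂): 30×29 by 29×6 → 30×6, cost 30·29·6 = 5220; ((M₁M₂)M₃): 30×6 by 6×4 → 30×4, cost 30·6·4 = 720; cumulative 5940. Total 5940.
Order B = (M₁(M₂M₃)): (M₂M₃): 29×6 by 6×4 → 29×4, cost 29·6·4 = 696; (M₁(M₂M₃)): 30×29 by 29×4 → 30×4, cost 30·29·4 = 3480; cumulative 4176. Total 4176.
Difference: |5940 − 4176| = 1764.

1764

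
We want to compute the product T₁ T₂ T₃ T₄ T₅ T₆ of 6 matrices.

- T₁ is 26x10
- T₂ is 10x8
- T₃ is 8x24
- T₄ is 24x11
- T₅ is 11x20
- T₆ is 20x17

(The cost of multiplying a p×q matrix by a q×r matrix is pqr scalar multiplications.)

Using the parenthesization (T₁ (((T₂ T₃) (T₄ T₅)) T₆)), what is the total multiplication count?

(T₂ T₃): 10×8 by 8×24 → 10×24, cost 10·8·24 = 1920
(T₄ T₅): 24×11 by 11×20 → 24×20, cost 24·11·20 = 5280
((T₂ T₃) (T₄ T₅)): 10×24 by 24×20 → 10×20, cost 10·24·20 = 4800; cumulative 12000
(((T₂ T₃) (T₄ T₅)) T₆): 10×20 by 20×17 → 10×17, cost 10·20·17 = 3400; cumulative 15400
(T₁ (((T₂ T₃) (T₄ T₅)) T₆)): 26×10 by 10×17 → 26×17, cost 26·10·17 = 4420; cumulative 19820
Total: 19820 scalar multiplications.

19820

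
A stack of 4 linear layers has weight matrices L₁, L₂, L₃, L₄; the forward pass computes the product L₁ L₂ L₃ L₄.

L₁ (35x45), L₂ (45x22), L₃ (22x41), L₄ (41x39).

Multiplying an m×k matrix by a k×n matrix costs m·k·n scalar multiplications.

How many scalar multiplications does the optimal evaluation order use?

Adjacent pairs: L₁L₂ = 35·45·22 = 34650; L₂L₃ = 45·22·41 = 40590; L₃L₄ = 22·41·39 = 35178.
Length 3: L₁..L₃: k=1: 0+40590+35·45·41=105165; k=2: 34650+0+35·22·41=66220 → min 66220 | L₂..L₄: k=2: 0+35178+45·22·39=73788; k=3: 40590+0+45·41·39=112545 → min 73788.
Length 4: L₁..L₄: k=1: 0+73788+35·45·39=135213; k=2: 34650+35178+35·22·39=99858; k=3: 66220+0+35·41·39=122185 → min 99858.
Optimal order: ((L₁ L₂) (L₃ L₄)) with cost 99858.

99858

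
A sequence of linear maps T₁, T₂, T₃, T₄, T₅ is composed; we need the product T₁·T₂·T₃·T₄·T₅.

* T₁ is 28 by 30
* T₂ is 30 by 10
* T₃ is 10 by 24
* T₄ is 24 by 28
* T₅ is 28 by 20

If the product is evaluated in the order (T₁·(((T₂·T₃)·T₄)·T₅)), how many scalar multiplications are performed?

(T₂·T₃): 30×10 by 10×24 → 30×24, cost 30·10·24 = 7200
((T₂·T₃)·T₄): 30×24 by 24×28 → 30×28, cost 30·24·28 = 20160; cumulative 27360
(((T₂·T₃)·T₄)·T₅): 30×28 by 28×20 → 30×20, cost 30·28·20 = 16800; cumulative 44160
(T₁·(((T₂·T₃)·T₄)·T₅)): 28×30 by 30×20 → 28×20, cost 28·30·20 = 16800; cumulative 60960
Total: 60960 scalar multiplications.

60960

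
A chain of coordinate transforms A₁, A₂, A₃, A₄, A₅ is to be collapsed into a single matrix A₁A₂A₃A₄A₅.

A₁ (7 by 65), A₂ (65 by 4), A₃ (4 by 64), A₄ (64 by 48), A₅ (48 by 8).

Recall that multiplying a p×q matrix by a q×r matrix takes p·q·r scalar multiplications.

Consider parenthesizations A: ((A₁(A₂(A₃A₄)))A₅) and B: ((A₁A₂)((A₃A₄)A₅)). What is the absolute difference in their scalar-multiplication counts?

33428

Order A = ((A₁(A₂(A₃A₄)))A₅): (A₃A₄): 4×64 by 64×48 → 4×48, cost 4·64·48 = 12288; (A₂(A₃A₄)): 65×4 by 4×48 → 65×48, cost 65·4·48 = 12480; cumulative 24768; (A₁(A₂(A₃A₄))): 7×65 by 65×48 → 7×48, cost 7·65·48 = 21840; cumulative 46608; ((A₁(A₂(A₃A₄)))A₅): 7×48 by 48×8 → 7×8, cost 7·48·8 = 2688; cumulative 49296. Total 49296.
Order B = ((A₁A₂)((A₃A₄)A₅)): (A₁A₂): 7×65 by 65×4 → 7×4, cost 7·65·4 = 1820; (A₃A₄): 4×64 by 64×48 → 4×48, cost 4·64·48 = 12288; ((A₃A₄)A₅): 4×48 by 48×8 → 4×8, cost 4·48·8 = 1536; cumulative 13824; ((A₁A₂)((A₃A₄)A₅)): 7×4 by 4×8 → 7×8, cost 7·4·8 = 224; cumulative 15868. Total 15868.
Difference: |49296 − 15868| = 33428.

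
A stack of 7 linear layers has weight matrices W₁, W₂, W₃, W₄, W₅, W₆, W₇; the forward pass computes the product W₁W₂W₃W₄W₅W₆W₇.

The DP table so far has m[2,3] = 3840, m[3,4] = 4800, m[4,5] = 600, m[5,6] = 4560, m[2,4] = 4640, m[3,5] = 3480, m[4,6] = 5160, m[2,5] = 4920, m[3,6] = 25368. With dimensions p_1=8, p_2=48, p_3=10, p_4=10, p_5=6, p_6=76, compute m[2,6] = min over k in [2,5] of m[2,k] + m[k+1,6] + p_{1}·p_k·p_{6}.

8568

m[2,6] = min over k∈[2,5] of m[2,k]+m[k+1,6]+p_{1}·p_k·p_{6}.
k=2: 0 + 25368 + 8·48·76 = 54552; k=3: 3840 + 5160 + 8·10·76 = 15080; k=4: 4640 + 4560 + 8·10·76 = 15280; k=5: 4920 + 0 + 8·6·76 = 8568.
Minimum: 8568 at k=5.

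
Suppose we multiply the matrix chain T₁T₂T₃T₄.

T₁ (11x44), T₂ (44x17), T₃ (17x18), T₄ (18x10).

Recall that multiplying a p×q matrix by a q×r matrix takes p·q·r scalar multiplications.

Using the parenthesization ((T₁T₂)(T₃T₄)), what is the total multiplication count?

(T₁T₂): 11×44 by 44×17 → 11×17, cost 11·44·17 = 8228
(T₃T₄): 17×18 by 18×10 → 17×10, cost 17·18·10 = 3060
((T₁T₂)(T₃T₄)): 11×17 by 17×10 → 11×10, cost 11·17·10 = 1870; cumulative 13158
Total: 13158 scalar multiplications.

13158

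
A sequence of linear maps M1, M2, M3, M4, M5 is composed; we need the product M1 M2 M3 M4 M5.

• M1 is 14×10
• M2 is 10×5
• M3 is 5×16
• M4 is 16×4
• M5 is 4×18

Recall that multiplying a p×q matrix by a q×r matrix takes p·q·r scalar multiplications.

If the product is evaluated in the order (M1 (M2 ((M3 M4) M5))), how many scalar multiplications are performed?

(M3 M4): 5×16 by 16×4 → 5×4, cost 5·16·4 = 320
((M3 M4) M5): 5×4 by 4×18 → 5×18, cost 5·4·18 = 360; cumulative 680
(M2 ((M3 M4) M5)): 10×5 by 5×18 → 10×18, cost 10·5·18 = 900; cumulative 1580
(M1 (M2 ((M3 M4) M5))): 14×10 by 10×18 → 14×18, cost 14·10·18 = 2520; cumulative 4100
Total: 4100 scalar multiplications.

4100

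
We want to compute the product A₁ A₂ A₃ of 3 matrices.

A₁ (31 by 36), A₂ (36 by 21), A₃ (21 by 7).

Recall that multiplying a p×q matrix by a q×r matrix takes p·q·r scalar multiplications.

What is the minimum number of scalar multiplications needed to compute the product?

Order (A₁ (A₂ A₃)): (A₂ A₃): 36×21 by 21×7 → 36×7, cost 36·21·7 = 5292; (A₁ (A₂ A₃)): 31×36 by 36×7 → 31×7, cost 31·36·7 = 7812; cumulative 13104. Total 13104.
Order ((A₁ A₂) A₃): (A₁ A₂): 31×36 by 36×21 → 31×21, cost 31·36·21 = 23436; ((A₁ A₂) A₃): 31×21 by 21×7 → 31×7, cost 31·21·7 = 4557; cumulative 27993. Total 27993.
Minimum: 13104.

13104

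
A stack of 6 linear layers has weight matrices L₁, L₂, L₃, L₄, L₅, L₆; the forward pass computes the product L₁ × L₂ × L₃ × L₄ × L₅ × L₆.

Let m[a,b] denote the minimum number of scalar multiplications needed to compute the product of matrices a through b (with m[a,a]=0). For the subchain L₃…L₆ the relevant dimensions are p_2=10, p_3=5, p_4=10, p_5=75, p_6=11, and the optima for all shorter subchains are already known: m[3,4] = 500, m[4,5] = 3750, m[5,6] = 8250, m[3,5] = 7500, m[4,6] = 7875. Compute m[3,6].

m[3,6] = min over k∈[3,5] of m[3,k]+m[k+1,6]+p_{2}·p_k·p_{6}.
k=3: 0 + 7875 + 10·5·11 = 8425; k=4: 500 + 8250 + 10·10·11 = 9850; k=5: 7500 + 0 + 10·75·11 = 15750.
Minimum: 8425 at k=3.

8425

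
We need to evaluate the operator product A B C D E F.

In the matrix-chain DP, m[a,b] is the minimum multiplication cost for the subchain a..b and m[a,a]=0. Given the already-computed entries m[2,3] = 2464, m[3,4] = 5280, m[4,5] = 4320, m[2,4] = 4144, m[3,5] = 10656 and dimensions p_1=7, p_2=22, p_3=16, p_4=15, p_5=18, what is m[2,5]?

6034

m[2,5] = min over k∈[2,4] of m[2,k]+m[k+1,5]+p_{1}·p_k·p_{5}.
k=2: 0 + 10656 + 7·22·18 = 13428; k=3: 2464 + 4320 + 7·16·18 = 8800; k=4: 4144 + 0 + 7·15·18 = 6034.
Minimum: 6034 at k=4.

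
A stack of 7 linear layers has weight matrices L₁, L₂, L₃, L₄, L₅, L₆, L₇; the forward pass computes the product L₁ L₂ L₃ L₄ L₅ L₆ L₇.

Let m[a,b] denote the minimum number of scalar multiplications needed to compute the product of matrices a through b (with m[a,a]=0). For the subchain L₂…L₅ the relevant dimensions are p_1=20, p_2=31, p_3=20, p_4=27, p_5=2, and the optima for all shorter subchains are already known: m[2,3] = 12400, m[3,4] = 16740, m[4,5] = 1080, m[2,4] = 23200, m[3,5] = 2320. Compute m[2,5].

m[2,5] = min over k∈[2,4] of m[2,k]+m[k+1,5]+p_{1}·p_k·p_{5}.
k=2: 0 + 2320 + 20·31·2 = 3560; k=3: 12400 + 1080 + 20·20·2 = 14280; k=4: 23200 + 0 + 20·27·2 = 24280.
Minimum: 3560 at k=2.

3560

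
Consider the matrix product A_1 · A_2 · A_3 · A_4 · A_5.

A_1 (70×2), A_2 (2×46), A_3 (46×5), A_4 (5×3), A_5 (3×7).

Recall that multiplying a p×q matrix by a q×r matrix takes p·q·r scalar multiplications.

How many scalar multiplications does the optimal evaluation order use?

Adjacent pairs: A_1A_2 = 70·2·46 = 6440; A_2A_3 = 2·46·5 = 460; A_3A_4 = 46·5·3 = 690; A_4A_5 = 5·3·7 = 105.
Length 3: A_1..A_3: k=1: 0+460+70·2·5=1160; k=2: 6440+0+70·46·5=22540 → min 1160 | A_2..A_4: k=2: 0+690+2·46·3=966; k=3: 460+0+2·5·3=490 → min 490 | A_3..A_5: k=3: 0+105+46·5·7=1715; k=4: 690+0+46·3·7=1656 → min 1656.
Length 4: A_1..A_4: k=1: 0+490+70·2·3=910; k=2: 6440+690+70·46·3=16790; k=3: 1160+0+70·5·3=2210 → min 910 | A_2..A_5: k=2: 0+1656+2·46·7=2300; k=3: 460+105+2·5·7=635; k=4: 490+0+2·3·7=532 → min 532.
Length 5: A_1..A_5: k=1: 0+532+70·2·7=1512; k=2: 6440+1656+70·46·7=30636; k=3: 1160+105+70·5·7=3715; k=4: 910+0+70·3·7=2380 → min 1512.
Optimal order: (A_1 · (((A_2 · A_3) · A_4) · A_5)) with cost 1512.

1512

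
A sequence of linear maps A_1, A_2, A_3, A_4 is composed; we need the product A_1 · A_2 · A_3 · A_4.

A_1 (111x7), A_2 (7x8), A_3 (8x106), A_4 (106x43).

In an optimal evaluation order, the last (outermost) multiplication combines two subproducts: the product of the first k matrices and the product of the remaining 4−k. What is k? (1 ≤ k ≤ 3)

Adjacent pairs: A_1A_2 = 111·7·8 = 6216; A_2A_3 = 7·8·106 = 5936; A_3A_4 = 8·106·43 = 36464.
Length 3: A_1..A_3: k=1: 0+5936+111·7·106=88298; k=2: 6216+0+111·8·106=100344 → min 88298 | A_2..A_4: k=2: 0+36464+7·8·43=38872; k=3: 5936+0+7·106·43=37842 → min 37842.
Top-level splits: k=1: (A_1..A_1)·(A_2..A_4) → 0+37842+111·7·43 = 71253; k=2: (A_1..A_2)·(A_3..A_4) → 6216+36464+111·8·43 = 80864; k=3: (A_1..A_3)·(A_4..A_4) → 88298+0+111·106·43 = 594236.
Best split is after A_1, i.e. k = 1.

1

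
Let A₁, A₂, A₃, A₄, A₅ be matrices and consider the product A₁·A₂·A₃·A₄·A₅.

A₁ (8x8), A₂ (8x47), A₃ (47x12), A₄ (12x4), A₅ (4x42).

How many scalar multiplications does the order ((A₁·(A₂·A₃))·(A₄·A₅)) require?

11328

(A₂·A₃): 8×47 by 47×12 → 8×12, cost 8·47·12 = 4512
(A₁·(A₂·A₃)): 8×8 by 8×12 → 8×12, cost 8·8·12 = 768; cumulative 5280
(A₄·A₅): 12×4 by 4×42 → 12×42, cost 12·4·42 = 2016
((A₁·(A₂·A₃))·(A₄·A₅)): 8×12 by 12×42 → 8×42, cost 8·12·42 = 4032; cumulative 11328
Total: 11328 scalar multiplications.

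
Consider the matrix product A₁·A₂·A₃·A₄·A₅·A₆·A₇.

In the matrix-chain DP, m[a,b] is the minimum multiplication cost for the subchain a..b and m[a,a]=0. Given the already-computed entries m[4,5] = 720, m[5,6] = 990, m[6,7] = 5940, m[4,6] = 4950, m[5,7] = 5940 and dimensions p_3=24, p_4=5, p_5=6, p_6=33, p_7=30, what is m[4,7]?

9540

m[4,7] = min over k∈[4,6] of m[4,k]+m[k+1,7]+p_{3}·p_k·p_{7}.
k=4: 0 + 5940 + 24·5·30 = 9540; k=5: 720 + 5940 + 24·6·30 = 10980; k=6: 4950 + 0 + 24·33·30 = 28710.
Minimum: 9540 at k=4.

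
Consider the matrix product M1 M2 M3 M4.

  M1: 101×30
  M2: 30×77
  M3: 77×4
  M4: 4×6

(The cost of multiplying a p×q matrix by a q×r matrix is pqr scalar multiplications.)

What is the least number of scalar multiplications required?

23784

Adjacent pairs: M1M2 = 101·30·77 = 233310; M2M3 = 30·77·4 = 9240; M3M4 = 77·4·6 = 1848.
Length 3: M1..M3: k=1: 0+9240+101·30·4=21360; k=2: 233310+0+101·77·4=264418 → min 21360 | M2..M4: k=2: 0+1848+30·77·6=15708; k=3: 9240+0+30·4·6=9960 → min 9960.
Length 4: M1..M4: k=1: 0+9960+101·30·6=28140; k=2: 233310+1848+101·77·6=281820; k=3: 21360+0+101·4·6=23784 → min 23784.
Optimal order: ((M1 (M2 M3)) M4) with cost 23784.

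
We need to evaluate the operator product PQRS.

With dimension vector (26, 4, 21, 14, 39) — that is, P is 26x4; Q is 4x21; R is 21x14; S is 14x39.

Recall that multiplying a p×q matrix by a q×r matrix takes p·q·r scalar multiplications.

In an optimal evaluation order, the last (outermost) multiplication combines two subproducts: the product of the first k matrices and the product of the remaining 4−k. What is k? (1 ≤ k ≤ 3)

1

Adjacent pairs: PQ = 26·4·21 = 2184; QR = 4·21·14 = 1176; RS = 21·14·39 = 11466.
Length 3: P..R: k=1: 0+1176+26·4·14=2632; k=2: 2184+0+26·21·14=9828 → min 2632 | Q..S: k=2: 0+11466+4·21·39=14742; k=3: 1176+0+4·14·39=3360 → min 3360.
Top-level splits: k=1: (P..P)·(Q..S) → 0+3360+26·4·39 = 7416; k=2: (P..Q)·(R..S) → 2184+11466+26·21·39 = 34944; k=3: (P..R)·(S..S) → 2632+0+26·14·39 = 16828.
Best split is after P, i.e. k = 1.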